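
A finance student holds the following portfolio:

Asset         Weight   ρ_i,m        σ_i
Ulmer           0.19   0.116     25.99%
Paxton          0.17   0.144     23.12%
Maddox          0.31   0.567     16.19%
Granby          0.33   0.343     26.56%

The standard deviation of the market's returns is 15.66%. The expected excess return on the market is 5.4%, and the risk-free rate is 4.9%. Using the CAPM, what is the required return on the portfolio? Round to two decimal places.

7.31%

β_Ulmer = 0.116 × 25.99% / 15.66% = 0.1925
β_Paxton = 0.144 × 23.12% / 15.66% = 0.2126
β_Maddox = 0.567 × 16.19% / 15.66% = 0.5862
β_Granby = 0.343 × 26.56% / 15.66% = 0.5817
β_P = Σ w_i β_i = 0.19×0.1925 + 0.17×0.2126 + 0.31×0.5862 + 0.33×0.5817 = 0.4464
E(R_P) = R_f + β_P × MRP = 4.9% + 0.4464 × 5.4% = 7.31%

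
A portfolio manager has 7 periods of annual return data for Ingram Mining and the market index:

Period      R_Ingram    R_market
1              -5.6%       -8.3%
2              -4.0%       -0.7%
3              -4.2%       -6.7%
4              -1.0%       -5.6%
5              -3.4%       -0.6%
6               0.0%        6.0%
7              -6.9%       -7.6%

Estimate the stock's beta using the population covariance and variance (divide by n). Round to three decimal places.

0.331

Mean R_i = (-5.6 − 4.0 − 4.2 − 1.0 − 3.4 + 0.0 − 6.9) / 7 = -3.5857%
Mean R_m = (-8.3 − 0.7 − 6.7 − 5.6 − 0.6 + 6.0 − 7.6) / 7 = -3.3571%
Σ(R_i − R̄_i)(R_m − R̄_m) = 53.2357  ⇒  Cov = 53.2357 / 7 = 7.6051
Σ(R_m − R̄_m)² = 160.8571  ⇒  Var(R_m) = 160.8571 / 7 = 22.9796
β = Cov / Var(R_m) = 7.6051 / 22.9796 = 0.3310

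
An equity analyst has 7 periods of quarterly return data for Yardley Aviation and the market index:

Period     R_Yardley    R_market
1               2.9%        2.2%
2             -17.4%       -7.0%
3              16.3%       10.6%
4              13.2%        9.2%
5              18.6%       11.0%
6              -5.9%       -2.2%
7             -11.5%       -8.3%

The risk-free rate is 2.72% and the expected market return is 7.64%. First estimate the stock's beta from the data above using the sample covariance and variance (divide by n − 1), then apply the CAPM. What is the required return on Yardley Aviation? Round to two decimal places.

11.09%

Mean R_i = (2.9 − 17.4 + 16.3 + 13.2 + 18.6 − 5.9 − 11.5) / 7 = 2.3143%
Mean R_m = (2.2 − 7.0 + 10.6 + 9.2 + 11.0 − 2.2 − 8.3) / 7 = 2.2143%
Σ(R_i − R̄_i)(R_m − R̄_m) = 699.5586  ⇒  Cov = 699.5586 / 6 = 116.5931
Σ(R_m − R̄_m)² = 411.2486  ⇒  Var(R_m) = 411.2486 / 6 = 68.5414
β = Cov / Var(R_m) = 116.5931 / 68.5414 = 1.7011
MRP = 7.64% − 2.72% = 4.92%
E(R) = R_f + β × MRP = 2.72% + 1.7011 × 4.92% = 11.09%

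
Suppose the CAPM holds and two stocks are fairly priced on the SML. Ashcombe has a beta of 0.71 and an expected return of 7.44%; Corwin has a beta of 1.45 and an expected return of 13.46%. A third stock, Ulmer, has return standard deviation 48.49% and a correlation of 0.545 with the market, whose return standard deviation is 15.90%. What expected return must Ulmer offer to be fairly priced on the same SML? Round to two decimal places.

15.19%

MRP = (13.46% − 7.44%) / (1.45 − 0.71) = 8.1351%
R_f = 7.44% − 0.71 × 8.1351% = 1.6641%
β_Ulmer = ρ·σ_i/σ_m = 0.545 × 48.49 / 15.90 = 1.6621
E(R_Ulmer) = R_f + β × MRP = 1.6641% + 1.6621 × 8.1351% = 15.19%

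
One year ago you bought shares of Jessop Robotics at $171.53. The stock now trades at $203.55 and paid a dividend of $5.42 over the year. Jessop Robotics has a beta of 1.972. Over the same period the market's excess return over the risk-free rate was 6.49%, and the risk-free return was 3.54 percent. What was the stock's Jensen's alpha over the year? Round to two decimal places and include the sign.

Realised HPR = (P1 + D1 − P0) / P0 = (203.55 + 5.42 − 171.53) / 171.53 = 37.44 / 171.53 = 21.8271%
CAPM required = R_f + β·MRP = 3.54% + 1.972 × 6.49% = 16.33828%
α = realised − required = 21.8271% − 16.33828% = +5.49%

+5.49%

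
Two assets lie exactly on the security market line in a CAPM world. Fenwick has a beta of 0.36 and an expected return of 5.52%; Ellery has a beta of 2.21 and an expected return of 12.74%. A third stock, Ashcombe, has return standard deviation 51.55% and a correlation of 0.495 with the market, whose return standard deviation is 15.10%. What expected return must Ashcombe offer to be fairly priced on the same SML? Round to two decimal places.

MRP = (12.74% − 5.52%) / (2.21 − 0.36) = 3.9027%
R_f = 5.52% − 0.36 × 3.9027% = 4.1150%
β_Ashcombe = ρ·σ_i/σ_m = 0.495 × 51.55 / 15.10 = 1.6899
E(R_Ashcombe) = R_f + β × MRP = 4.1150% + 1.6899 × 3.9027% = 10.71%

10.71%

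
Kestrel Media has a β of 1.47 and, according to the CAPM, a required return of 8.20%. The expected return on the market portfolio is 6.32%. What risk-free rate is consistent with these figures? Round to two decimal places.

E(R) = R_f + β(E(R_m) − R_f) = R_f(1 − β) + β·E(R_m)
8.20% = R_f × (1 − 1.47) + 1.47 × 6.32%
8.20% = R_f × -0.47 + 9.2904%
R_f = (8.20% − 9.2904%) / -0.47 = 2.32%

2.32%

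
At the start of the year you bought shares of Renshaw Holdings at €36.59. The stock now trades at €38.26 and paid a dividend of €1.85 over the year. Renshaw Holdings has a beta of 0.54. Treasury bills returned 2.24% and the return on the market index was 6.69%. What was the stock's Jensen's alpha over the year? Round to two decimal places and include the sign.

+4.98%

Realised HPR = (P1 + D1 − P0) / P0 = (38.26 + 1.85 − 36.59) / 36.59 = 3.52 / 36.59 = 9.6201%
MRP = 6.69% − 2.24% = 4.45%
CAPM required = R_f + β·MRP = 2.24% + 0.54 × 4.45% = 4.6430%
α = realised − required = 9.6201% − 4.6430% = +4.98%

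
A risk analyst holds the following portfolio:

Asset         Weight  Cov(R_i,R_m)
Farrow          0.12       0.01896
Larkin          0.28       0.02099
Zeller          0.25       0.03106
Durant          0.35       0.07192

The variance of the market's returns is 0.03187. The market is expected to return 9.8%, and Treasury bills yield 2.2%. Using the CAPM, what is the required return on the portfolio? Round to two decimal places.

12.00%

β_Farrow = 0.01896 / 0.03187 = 0.5949
β_Larkin = 0.02099 / 0.03187 = 0.6586
β_Zeller = 0.03106 / 0.03187 = 0.9746
β_Durant = 0.07192 / 0.03187 = 2.2567
β_P = Σ w_i β_i = 0.12×0.5949 + 0.28×0.6586 + 0.25×0.9746 + 0.35×2.2567 = 1.2893
MRP = 9.8% − 2.2% = 7.60%
E(R_P) = R_f + β_P × MRP = 2.2% + 1.2893 × 7.6% = 12.00%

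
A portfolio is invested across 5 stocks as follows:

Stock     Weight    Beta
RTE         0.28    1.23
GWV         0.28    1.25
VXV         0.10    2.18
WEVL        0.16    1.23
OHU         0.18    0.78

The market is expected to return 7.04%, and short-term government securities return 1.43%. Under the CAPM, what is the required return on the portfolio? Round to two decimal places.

8.44%

β_P = Σ w_i β_i = 0.28×1.23 + 0.28×1.25 + 0.10×2.18 + 0.16×1.23 + 0.18×0.78 = 1.2496
MRP = 7.04% − 1.43% = 5.61%
E(R_P) = R_f + β_P × MRP = 1.43% + 1.2496 × 5.61% = 8.44%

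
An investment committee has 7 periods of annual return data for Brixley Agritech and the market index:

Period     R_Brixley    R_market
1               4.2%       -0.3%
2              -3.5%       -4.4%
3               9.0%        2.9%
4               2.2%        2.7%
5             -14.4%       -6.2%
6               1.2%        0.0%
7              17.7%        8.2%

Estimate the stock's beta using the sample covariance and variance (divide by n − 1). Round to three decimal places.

Mean R_i = (4.2 − 3.5 + 9.0 + 2.2 − 14.4 + 1.2 + 17.7) / 7 = 2.3429%
Mean R_m = (-0.3 − 4.4 + 2.9 + 2.7 − 6.2 + 0.0 + 8.2) / 7 = 0.4143%
Σ(R_i − R̄_i)(R_m − R̄_m) = 273.8057  ⇒  Cov = 273.8057 / 6 = 45.6343
Σ(R_m − R̄_m)² = 139.6286  ⇒  Var(R_m) = 139.6286 / 6 = 23.2714
β = Cov / Var(R_m) = 45.6343 / 23.2714 = 1.9610

1.961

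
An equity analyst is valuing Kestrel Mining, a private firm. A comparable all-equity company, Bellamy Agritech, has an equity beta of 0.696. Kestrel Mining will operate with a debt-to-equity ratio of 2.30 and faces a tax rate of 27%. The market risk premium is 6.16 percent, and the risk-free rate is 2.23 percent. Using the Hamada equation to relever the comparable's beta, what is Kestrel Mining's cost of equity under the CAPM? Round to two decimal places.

13.72%

β_L = β_U × [1 + (1 − t)(D/E)] = 0.696 × [1 + (1 − 0.27) × 2.30]
    = 0.696 × [1 + 0.73 × 2.30] = 0.696 × 2.6790 = 1.8646
E(R) = R_f + β_L × MRP = 2.23% + 1.8646 × 6.16% = 13.72%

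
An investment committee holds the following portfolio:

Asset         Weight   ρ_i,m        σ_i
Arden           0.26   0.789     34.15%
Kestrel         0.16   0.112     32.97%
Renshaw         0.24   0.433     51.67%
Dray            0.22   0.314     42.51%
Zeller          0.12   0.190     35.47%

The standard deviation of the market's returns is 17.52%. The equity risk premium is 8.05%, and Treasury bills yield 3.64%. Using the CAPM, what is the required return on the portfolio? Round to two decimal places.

β_Arden = 0.789 × 34.15% / 17.52% = 1.5379
β_Kestrel = 0.112 × 32.97% / 17.52% = 0.2108
β_Renshaw = 0.433 × 51.67% / 17.52% = 1.2770
β_Dray = 0.314 × 42.51% / 17.52% = 0.7619
β_Zeller = 0.190 × 35.47% / 17.52% = 0.3847
β_P = Σ w_i β_i = 0.26×1.5379 + 0.16×0.2108 + 0.24×1.2770 + 0.22×0.7619 + 0.12×0.3847 = 0.9538
E(R_P) = R_f + β_P × MRP = 3.64% + 0.9538 × 8.05% = 11.32%

11.32%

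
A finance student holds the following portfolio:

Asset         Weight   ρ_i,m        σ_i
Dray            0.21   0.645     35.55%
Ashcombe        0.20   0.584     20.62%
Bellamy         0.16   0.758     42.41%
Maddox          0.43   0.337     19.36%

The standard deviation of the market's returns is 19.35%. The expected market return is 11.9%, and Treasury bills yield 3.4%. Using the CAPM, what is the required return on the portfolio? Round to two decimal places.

10.06%

β_Dray = 0.645 × 35.55% / 19.35% = 1.1850
β_Ashcombe = 0.584 × 20.62% / 19.35% = 0.6223
β_Bellamy = 0.758 × 42.41% / 19.35% = 1.6613
β_Maddox = 0.337 × 19.36% / 19.35% = 0.3372
β_P = Σ w_i β_i = 0.21×1.1850 + 0.20×0.6223 + 0.16×1.6613 + 0.43×0.3372 = 0.7841
MRP = 11.9% − 3.4% = 8.50%
E(R_P) = R_f + β_P × MRP = 3.4% + 0.7841 × 8.5% = 10.06%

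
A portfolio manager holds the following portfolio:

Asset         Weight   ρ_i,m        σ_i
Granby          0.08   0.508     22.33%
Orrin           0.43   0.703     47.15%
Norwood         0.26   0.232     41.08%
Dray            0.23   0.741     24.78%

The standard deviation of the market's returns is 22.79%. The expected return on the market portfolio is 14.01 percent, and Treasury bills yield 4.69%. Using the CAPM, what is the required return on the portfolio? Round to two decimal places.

13.63%

β_Granby = 0.508 × 22.33% / 22.79% = 0.4977
β_Orrin = 0.703 × 47.15% / 22.79% = 1.4544
β_Norwood = 0.232 × 41.08% / 22.79% = 0.4182
β_Dray = 0.741 × 24.78% / 22.79% = 0.8057
β_P = Σ w_i β_i = 0.08×0.4977 + 0.43×1.4544 + 0.26×0.4182 + 0.23×0.8057 = 0.9593
MRP = 14.01% − 4.69% = 9.32%
E(R_P) = R_f + β_P × MRP = 4.69% + 0.9593 × 9.32% = 13.63%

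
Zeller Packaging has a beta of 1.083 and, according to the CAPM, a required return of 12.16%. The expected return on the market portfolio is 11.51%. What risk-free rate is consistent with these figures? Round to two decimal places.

3.68%

E(R) = R_f + β(E(R_m) − R_f) = R_f(1 − β) + β·E(R_m)
12.16% = R_f × (1 − 1.083) + 1.083 × 11.51%
12.16% = R_f × -0.083 + 12.46533%
R_f = (12.16% − 12.46533%) / -0.083 = 3.68%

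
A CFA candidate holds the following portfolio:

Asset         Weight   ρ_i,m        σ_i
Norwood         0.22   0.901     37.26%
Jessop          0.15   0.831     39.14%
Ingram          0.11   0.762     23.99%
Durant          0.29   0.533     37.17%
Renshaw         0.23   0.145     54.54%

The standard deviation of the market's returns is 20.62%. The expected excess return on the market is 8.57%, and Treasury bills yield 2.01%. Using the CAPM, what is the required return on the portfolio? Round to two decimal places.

11.09%

β_Norwood = 0.901 × 37.26% / 20.62% = 1.6281
β_Jessop = 0.831 × 39.14% / 20.62% = 1.5774
β_Ingram = 0.762 × 23.99% / 20.62% = 0.8865
β_Durant = 0.533 × 37.17% / 20.62% = 0.9608
β_Renshaw = 0.145 × 54.54% / 20.62% = 0.3835
β_P = Σ w_i β_i = 0.22×1.6281 + 0.15×1.5774 + 0.11×0.8865 + 0.29×0.9608 + 0.23×0.3835 = 1.0591
E(R_P) = R_f + β_P × MRP = 2.01% + 1.0591 × 8.57% = 11.09%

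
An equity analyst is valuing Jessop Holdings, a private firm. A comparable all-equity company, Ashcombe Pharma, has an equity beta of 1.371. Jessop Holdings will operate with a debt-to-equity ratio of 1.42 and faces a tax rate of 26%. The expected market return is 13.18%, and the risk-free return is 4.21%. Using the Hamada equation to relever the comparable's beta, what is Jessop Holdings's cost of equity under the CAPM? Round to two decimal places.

29.43%

β_L = β_U × [1 + (1 − t)(D/E)] = 1.371 × [1 + (1 − 0.26) × 1.42]
    = 1.371 × [1 + 0.74 × 1.42] = 1.371 × 2.0508 = 2.8116
MRP = 13.18% − 4.21% = 8.97%
E(R) = R_f + β_L × MRP = 4.21% + 2.8116 × 8.97% = 29.43%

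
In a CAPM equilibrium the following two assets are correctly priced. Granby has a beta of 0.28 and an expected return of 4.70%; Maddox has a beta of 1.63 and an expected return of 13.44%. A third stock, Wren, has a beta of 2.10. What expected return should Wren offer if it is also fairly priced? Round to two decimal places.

MRP (SML slope) = (13.44% − 4.70%) / (1.63 − 0.28) = 8.74% / 1.35 = 6.4741%
R_f (intercept) = 4.70% − 0.28 × 6.4741% = 2.8873%
E(R_Wren) = R_f + β × MRP = 2.8873% + 2.10 × 6.4741% = 16.48%

16.48%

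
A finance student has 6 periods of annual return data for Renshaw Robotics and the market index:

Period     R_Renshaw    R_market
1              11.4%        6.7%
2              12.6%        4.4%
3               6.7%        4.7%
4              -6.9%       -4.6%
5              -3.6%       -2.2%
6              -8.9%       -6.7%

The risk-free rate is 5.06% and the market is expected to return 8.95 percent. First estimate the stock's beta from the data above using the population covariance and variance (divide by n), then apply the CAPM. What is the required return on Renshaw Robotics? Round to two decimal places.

11.49%

Mean R_i = (11.4 + 12.6 + 6.7 − 6.9 − 3.6 − 8.9) / 6 = 1.8833%
Mean R_m = (6.7 + 4.4 + 4.7 − 4.6 − 2.2 − 6.7) / 6 = 0.3833%
Σ(R_i − R̄_i)(R_m − R̄_m) = 258.2683  ⇒  Cov = 258.2683 / 6 = 43.0447
Σ(R_m − R̄_m)² = 156.3483  ⇒  Var(R_m) = 156.3483 / 6 = 26.0581
β = Cov / Var(R_m) = 43.0447 / 26.0581 = 1.6519
MRP = 8.95% − 5.06% = 3.89%
E(R) = R_f + β × MRP = 5.06% + 1.6519 × 3.89% = 11.49%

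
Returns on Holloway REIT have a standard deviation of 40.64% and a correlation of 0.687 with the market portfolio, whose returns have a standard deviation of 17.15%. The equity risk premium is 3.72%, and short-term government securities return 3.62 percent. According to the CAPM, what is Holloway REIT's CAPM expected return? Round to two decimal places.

9.68%

β = ρ × σ_i / σ_m = 0.687 × 40.64% / 17.15% = 1.6280
E(R) = 3.62% + 1.6280 × 3.72% = 9.68%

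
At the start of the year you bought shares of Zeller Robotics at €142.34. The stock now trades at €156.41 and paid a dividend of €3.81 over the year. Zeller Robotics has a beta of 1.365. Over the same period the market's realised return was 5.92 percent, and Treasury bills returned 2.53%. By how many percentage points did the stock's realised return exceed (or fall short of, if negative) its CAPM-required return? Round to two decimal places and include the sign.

+5.40%

Realised HPR = (P1 + D1 − P0) / P0 = (156.41 + 3.81 − 142.34) / 142.34 = 17.88 / 142.34 = 12.5615%
MRP = 5.92% − 2.53% = 3.39%
CAPM required = R_f + β·MRP = 2.53% + 1.365 × 3.39% = 7.15735%
α = realised − required = 12.5615% − 7.15735% = +5.40%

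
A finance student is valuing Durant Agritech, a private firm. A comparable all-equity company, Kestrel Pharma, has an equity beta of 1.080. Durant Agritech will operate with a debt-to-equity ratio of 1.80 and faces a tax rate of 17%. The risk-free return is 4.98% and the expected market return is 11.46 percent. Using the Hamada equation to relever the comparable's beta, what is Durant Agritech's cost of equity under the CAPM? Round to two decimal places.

22.43%

β_L = β_U × [1 + (1 − t)(D/E)] = 1.080 × [1 + (1 − 0.17) × 1.80]
    = 1.080 × [1 + 0.83 × 1.80] = 1.080 × 2.4940 = 2.6935
MRP = 11.46% − 4.98% = 6.48%
E(R) = R_f + β_L × MRP = 4.98% + 2.6935 × 6.48% = 22.43%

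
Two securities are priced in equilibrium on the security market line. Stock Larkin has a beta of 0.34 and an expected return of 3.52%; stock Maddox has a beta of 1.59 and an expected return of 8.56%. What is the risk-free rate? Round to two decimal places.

Both satisfy E(R) = R_f + β·MRP, so the slope of the SML is
MRP = (8.56% − 3.52%) / (1.59 − 0.34) = 5.04% / 1.25 = 4.0320%
R_f = E(R_Larkin) − β_Larkin·MRP = 3.52% − 0.34 × 4.0320% = 2.1491%

2.15%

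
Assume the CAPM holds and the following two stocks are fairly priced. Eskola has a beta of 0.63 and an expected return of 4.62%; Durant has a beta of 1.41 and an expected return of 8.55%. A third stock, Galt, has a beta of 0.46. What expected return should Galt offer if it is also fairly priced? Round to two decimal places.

3.76%

MRP (SML slope) = (8.55% − 4.62%) / (1.41 − 0.63) = 3.93% / 0.78 = 5.0385%
R_f (intercept) = 4.62% − 0.63 × 5.0385% = 1.4457%
E(R_Galt) = R_f + β × MRP = 1.4457% + 0.46 × 5.0385% = 3.76%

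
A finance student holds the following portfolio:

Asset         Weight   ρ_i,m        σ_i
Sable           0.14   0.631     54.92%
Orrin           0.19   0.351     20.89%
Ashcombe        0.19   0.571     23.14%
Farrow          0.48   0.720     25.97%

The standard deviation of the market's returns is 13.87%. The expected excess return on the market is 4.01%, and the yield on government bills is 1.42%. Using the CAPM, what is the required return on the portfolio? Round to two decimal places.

6.55%

β_Sable = 0.631 × 54.92% / 13.87% = 2.4985
β_Orrin = 0.351 × 20.89% / 13.87% = 0.5287
β_Ashcombe = 0.571 × 23.14% / 13.87% = 0.9526
β_Farrow = 0.720 × 25.97% / 13.87% = 1.3481
β_P = Σ w_i β_i = 0.14×2.4985 + 0.19×0.5287 + 0.19×0.9526 + 0.48×1.3481 = 1.2783
E(R_P) = R_f + β_P × MRP = 1.42% + 1.2783 × 4.01% = 6.55%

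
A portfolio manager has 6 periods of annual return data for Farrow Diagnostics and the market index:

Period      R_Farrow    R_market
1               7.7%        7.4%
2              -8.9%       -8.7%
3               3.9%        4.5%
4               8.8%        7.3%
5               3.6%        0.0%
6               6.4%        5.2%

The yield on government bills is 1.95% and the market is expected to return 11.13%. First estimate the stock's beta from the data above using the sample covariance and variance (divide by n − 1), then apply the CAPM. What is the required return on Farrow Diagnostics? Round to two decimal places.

11.29%

Mean R_i = (7.7 − 8.9 + 3.9 + 8.8 + 3.6 + 6.4) / 6 = 3.5833%
Mean R_m = (7.4 − 8.7 + 4.5 + 7.3 + 0.0 + 5.2) / 6 = 2.6167%
Σ(R_i − R̄_i)(R_m − R̄_m) = 193.2217  ⇒  Cov = 193.2217 / 5 = 38.6443
Σ(R_m − R̄_m)² = 189.9483  ⇒  Var(R_m) = 189.9483 / 5 = 37.9897
β = Cov / Var(R_m) = 38.6443 / 37.9897 = 1.0172
MRP = 11.13% − 1.95% = 9.18%
E(R) = R_f + β × MRP = 1.95% + 1.0172 × 9.18% = 11.29%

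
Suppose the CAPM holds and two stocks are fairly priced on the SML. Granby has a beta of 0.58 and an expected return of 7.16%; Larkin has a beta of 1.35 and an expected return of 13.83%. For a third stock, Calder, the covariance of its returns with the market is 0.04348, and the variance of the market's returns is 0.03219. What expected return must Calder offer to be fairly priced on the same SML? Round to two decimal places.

13.84%

MRP = (13.83% − 7.16%) / (1.35 − 0.58) = 8.6623%
R_f = 7.16% − 0.58 × 8.6623% = 2.1359%
β_Calder = Cov / Var(R_m) = 0.04348 / 0.03219 = 1.3507
E(R_Calder) = R_f + β × MRP = 2.1359% + 1.3507 × 8.6623% = 13.84%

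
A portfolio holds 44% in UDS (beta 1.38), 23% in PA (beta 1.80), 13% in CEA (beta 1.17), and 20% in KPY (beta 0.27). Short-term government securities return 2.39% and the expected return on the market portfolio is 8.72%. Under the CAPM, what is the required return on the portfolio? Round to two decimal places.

β_P = Σ w_i β_i = 0.44×1.38 + 0.23×1.80 + 0.13×1.17 + 0.20×0.27 = 1.2273
MRP = 8.72% − 2.39% = 6.33%
E(R_P) = R_f + β_P × MRP = 2.39% + 1.2273 × 6.33% = 10.16%

10.16%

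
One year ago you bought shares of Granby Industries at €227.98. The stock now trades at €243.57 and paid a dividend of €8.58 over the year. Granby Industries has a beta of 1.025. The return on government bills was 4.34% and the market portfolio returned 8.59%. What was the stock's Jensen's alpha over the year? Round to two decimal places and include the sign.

Realised HPR = (P1 + D1 − P0) / P0 = (243.57 + 8.58 − 227.98) / 227.98 = 24.17 / 227.98 = 10.6018%
MRP = 8.59% − 4.34% = 4.25%
CAPM required = R_f + β·MRP = 4.34% + 1.025 × 4.25% = 8.69625%
α = realised − required = 10.6018% − 8.69625% = +1.91%

+1.91%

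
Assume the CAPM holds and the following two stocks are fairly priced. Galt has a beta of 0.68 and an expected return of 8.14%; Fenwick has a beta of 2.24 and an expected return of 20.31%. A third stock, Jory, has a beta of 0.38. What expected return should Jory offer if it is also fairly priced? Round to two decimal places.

MRP (SML slope) = (20.31% − 8.14%) / (2.24 − 0.68) = 12.17% / 1.56 = 7.8013%
R_f (intercept) = 8.14% − 0.68 × 7.8013% = 2.8351%
E(R_Jory) = R_f + β × MRP = 2.8351% + 0.38 × 7.8013% = 5.80%

5.80%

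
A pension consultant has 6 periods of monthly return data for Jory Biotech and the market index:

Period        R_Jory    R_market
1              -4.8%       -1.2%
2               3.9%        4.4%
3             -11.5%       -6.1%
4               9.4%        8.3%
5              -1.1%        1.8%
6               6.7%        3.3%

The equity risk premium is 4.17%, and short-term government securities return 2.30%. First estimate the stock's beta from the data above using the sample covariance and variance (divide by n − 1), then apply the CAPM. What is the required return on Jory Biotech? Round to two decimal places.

8.65%

Mean R_i = (-4.8 + 3.9 − 11.5 + 9.4 − 1.1 + 6.7) / 6 = 0.4333%
Mean R_m = (-1.2 + 4.4 − 6.1 + 8.3 + 1.8 + 3.3) / 6 = 1.7500%
Σ(R_i − R̄_i)(R_m − R̄_m) = 186.6700  ⇒  Cov = 186.6700 / 5 = 37.3340
Σ(R_m − R̄_m)² = 122.6550  ⇒  Var(R_m) = 122.6550 / 5 = 24.5310
β = Cov / Var(R_m) = 37.3340 / 24.5310 = 1.5219
E(R) = R_f + β × MRP = 2.30% + 1.5219 × 4.17% = 8.65%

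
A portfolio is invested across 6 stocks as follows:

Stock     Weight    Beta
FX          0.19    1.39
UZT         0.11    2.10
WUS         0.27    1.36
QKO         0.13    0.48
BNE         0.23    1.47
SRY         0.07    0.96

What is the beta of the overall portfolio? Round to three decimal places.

1.330

β_P = Σ w_i β_i = 0.19×1.39 + 0.11×2.10 + 0.27×1.36 + 0.13×0.48 + 0.23×1.47 + 0.07×0.96 = 1.3300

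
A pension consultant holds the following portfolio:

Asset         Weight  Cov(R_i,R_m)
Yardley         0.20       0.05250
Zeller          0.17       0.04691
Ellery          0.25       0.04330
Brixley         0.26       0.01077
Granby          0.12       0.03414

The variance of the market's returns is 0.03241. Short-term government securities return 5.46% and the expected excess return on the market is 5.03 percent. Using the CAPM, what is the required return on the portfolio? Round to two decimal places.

β_Yardley = 0.05250 / 0.03241 = 1.6199
β_Zeller = 0.04691 / 0.03241 = 1.4474
β_Ellery = 0.04330 / 0.03241 = 1.3360
β_Brixley = 0.01077 / 0.03241 = 0.3323
β_Granby = 0.03414 / 0.03241 = 1.0534
β_P = Σ w_i β_i = 0.20×1.6199 + 0.17×1.4474 + 0.25×1.3360 + 0.26×0.3323 + 0.12×1.0534 = 1.1168
E(R_P) = R_f + β_P × MRP = 5.46% + 1.1168 × 5.03% = 11.08%

11.08%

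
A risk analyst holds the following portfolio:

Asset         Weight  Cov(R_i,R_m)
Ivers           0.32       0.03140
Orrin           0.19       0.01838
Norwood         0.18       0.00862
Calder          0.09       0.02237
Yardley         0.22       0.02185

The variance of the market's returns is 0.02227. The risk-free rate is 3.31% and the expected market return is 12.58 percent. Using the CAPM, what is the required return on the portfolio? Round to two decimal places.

β_Ivers = 0.03140 / 0.02227 = 1.4100
β_Orrin = 0.01838 / 0.02227 = 0.8253
β_Norwood = 0.00862 / 0.02227 = 0.3871
β_Calder = 0.02237 / 0.02227 = 1.0045
β_Yardley = 0.02185 / 0.02227 = 0.9811
β_P = Σ w_i β_i = 0.32×1.4100 + 0.19×0.8253 + 0.18×0.3871 + 0.09×1.0045 + 0.22×0.9811 = 0.9839
MRP = 12.58% − 3.31% = 9.27%
E(R_P) = R_f + β_P × MRP = 3.31% + 0.9839 × 9.27% = 12.43%

12.43%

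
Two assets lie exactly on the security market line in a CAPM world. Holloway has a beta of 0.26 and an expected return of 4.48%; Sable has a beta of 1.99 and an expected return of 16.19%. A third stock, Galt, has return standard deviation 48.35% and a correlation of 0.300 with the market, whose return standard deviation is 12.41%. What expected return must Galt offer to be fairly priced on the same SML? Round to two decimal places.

10.63%

MRP = (16.19% − 4.48%) / (1.99 − 0.26) = 6.7688%
R_f = 4.48% − 0.26 × 6.7688% = 2.7201%
β_Galt = ρ·σ_i/σ_m = 0.300 × 48.35 / 12.41 = 1.1688
E(R_Galt) = R_f + β × MRP = 2.7201% + 1.1688 × 6.7688% = 10.63%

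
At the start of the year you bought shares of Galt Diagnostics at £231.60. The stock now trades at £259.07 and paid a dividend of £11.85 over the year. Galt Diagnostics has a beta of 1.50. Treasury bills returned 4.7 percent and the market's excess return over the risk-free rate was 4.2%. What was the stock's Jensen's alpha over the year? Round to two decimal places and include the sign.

Realised HPR = (P1 + D1 − P0) / P0 = (259.07 + 11.85 − 231.60) / 231.60 = 39.32 / 231.60 = 16.9775%
CAPM required = R_f + β·MRP = 4.7% + 1.50 × 4.2% = 11.0000%
α = realised − required = 16.9775% − 11.0000% = +5.98%

+5.98%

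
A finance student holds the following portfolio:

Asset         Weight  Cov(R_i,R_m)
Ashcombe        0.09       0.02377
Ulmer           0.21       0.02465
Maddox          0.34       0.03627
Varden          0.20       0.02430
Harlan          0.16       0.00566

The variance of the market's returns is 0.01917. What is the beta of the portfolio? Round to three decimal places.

1.326

β_Ashcombe = 0.02377 / 0.01917 = 1.2400
β_Ulmer = 0.02465 / 0.01917 = 1.2859
β_Maddox = 0.03627 / 0.01917 = 1.8920
β_Varden = 0.02430 / 0.01917 = 1.2676
β_Harlan = 0.00566 / 0.01917 = 0.2953
β_P = Σ w_i β_i = 0.09×1.2400 + 0.21×1.2859 + 0.34×1.8920 + 0.20×1.2676 + 0.16×0.2953 = 1.3257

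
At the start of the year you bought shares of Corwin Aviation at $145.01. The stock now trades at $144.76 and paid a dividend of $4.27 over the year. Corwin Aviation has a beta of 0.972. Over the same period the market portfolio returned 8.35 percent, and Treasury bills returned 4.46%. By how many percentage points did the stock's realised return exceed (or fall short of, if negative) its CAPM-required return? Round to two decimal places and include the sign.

Realised HPR = (P1 + D1 − P0) / P0 = (144.76 + 4.27 − 145.01) / 145.01 = 4.02 / 145.01 = 2.7722%
MRP = 8.35% − 4.46% = 3.89%
CAPM required = R_f + β·MRP = 4.46% + 0.972 × 3.89% = 8.24108%
α = realised − required = 2.7722% − 8.24108% = -5.47%

-5.47%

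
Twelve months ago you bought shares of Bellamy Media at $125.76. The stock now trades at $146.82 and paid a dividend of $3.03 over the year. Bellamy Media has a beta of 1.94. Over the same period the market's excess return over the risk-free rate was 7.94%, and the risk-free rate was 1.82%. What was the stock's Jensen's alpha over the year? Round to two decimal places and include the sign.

Realised HPR = (P1 + D1 − P0) / P0 = (146.82 + 3.03 − 125.76) / 125.76 = 24.09 / 125.76 = 19.1555%
CAPM required = R_f + β·MRP = 1.82% + 1.94 × 7.94% = 17.2236%
α = realised − required = 19.1555% − 17.2236% = +1.93%

+1.93%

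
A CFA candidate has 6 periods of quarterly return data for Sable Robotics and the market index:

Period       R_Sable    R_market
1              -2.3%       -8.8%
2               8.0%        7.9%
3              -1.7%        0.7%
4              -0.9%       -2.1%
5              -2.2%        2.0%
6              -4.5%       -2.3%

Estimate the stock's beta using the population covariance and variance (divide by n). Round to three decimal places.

Mean R_i = (-2.3 + 8.0 − 1.7 − 0.9 − 2.2 − 4.5) / 6 = -0.6000%
Mean R_m = (-8.8 + 7.9 + 0.7 − 2.1 + 2.0 − 2.3) / 6 = -0.4333%
Σ(R_i − R̄_i)(R_m − R̄_m) = 88.5300  ⇒  Cov = 88.5300 / 6 = 14.7550
Σ(R_m − R̄_m)² = 152.9133  ⇒  Var(R_m) = 152.9133 / 6 = 25.4856
β = Cov / Var(R_m) = 14.7550 / 25.4856 = 0.5790

0.579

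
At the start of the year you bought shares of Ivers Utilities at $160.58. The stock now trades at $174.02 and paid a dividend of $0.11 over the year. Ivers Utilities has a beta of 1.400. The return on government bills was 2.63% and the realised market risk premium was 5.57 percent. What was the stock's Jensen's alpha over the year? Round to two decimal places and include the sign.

Realised HPR = (P1 + D1 − P0) / P0 = (174.02 + 0.11 − 160.58) / 160.58 = 13.55 / 160.58 = 8.4382%
CAPM required = R_f + β·MRP = 2.63% + 1.400 × 5.57% = 10.42800%
α = realised − required = 8.4382% − 10.42800% = -1.99%

-1.99%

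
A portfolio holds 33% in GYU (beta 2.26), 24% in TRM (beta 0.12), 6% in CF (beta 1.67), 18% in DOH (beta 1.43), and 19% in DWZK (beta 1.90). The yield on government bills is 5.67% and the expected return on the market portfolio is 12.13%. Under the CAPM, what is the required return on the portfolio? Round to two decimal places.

β_P = Σ w_i β_i = 0.33×2.26 + 0.24×0.12 + 0.06×1.67 + 0.18×1.43 + 0.19×1.90 = 1.4932
MRP = 12.13% − 5.67% = 6.46%
E(R_P) = R_f + β_P × MRP = 5.67% + 1.4932 × 6.46% = 15.32%

15.32%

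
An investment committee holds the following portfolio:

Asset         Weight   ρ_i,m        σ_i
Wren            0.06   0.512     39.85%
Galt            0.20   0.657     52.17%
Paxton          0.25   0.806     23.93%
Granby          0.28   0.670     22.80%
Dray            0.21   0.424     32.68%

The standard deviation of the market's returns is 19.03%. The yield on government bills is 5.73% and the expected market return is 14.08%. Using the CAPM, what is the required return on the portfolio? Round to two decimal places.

14.54%

β_Wren = 0.512 × 39.85% / 19.03% = 1.0722
β_Galt = 0.657 × 52.17% / 19.03% = 1.8011
β_Paxton = 0.806 × 23.93% / 19.03% = 1.0135
β_Granby = 0.670 × 22.80% / 19.03% = 0.8027
β_Dray = 0.424 × 32.68% / 19.03% = 0.7281
β_P = Σ w_i β_i = 0.06×1.0722 + 0.20×1.8011 + 0.25×1.0135 + 0.28×0.8027 + 0.21×0.7281 = 1.0556
MRP = 14.08% − 5.73% = 8.35%
E(R_P) = R_f + β_P × MRP = 5.73% + 1.0556 × 8.35% = 14.54%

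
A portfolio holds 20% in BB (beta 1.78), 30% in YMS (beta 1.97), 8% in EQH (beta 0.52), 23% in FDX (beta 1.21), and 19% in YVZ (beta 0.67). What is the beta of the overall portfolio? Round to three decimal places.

1.394

β_P = Σ w_i β_i = 0.20×1.78 + 0.30×1.97 + 0.08×0.52 + 0.23×1.21 + 0.19×0.67 = 1.3942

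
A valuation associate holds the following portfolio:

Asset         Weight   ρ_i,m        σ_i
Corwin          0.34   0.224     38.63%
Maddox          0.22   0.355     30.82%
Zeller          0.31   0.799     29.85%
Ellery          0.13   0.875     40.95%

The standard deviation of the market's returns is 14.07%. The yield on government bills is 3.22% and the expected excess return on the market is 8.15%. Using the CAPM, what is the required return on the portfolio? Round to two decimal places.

13.30%

β_Corwin = 0.224 × 38.63% / 14.07% = 0.6150
β_Maddox = 0.355 × 30.82% / 14.07% = 0.7776
β_Zeller = 0.799 × 29.85% / 14.07% = 1.6951
β_Ellery = 0.875 × 40.95% / 14.07% = 2.5466
β_P = Σ w_i β_i = 0.34×0.6150 + 0.22×0.7776 + 0.31×1.6951 + 0.13×2.5466 = 1.2367
E(R_P) = R_f + β_P × MRP = 3.22% + 1.2367 × 8.15% = 13.30%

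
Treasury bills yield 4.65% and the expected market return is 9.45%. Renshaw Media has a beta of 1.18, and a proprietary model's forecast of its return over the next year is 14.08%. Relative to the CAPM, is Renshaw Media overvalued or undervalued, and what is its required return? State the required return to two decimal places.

Undervalued; required return 10.31%

MRP = 9.45% − 4.65% = 4.80%
Required return = R_f + β·MRP = 4.65% + 1.18 × 4.80% = 10.31%
Forecast 14.08% > required 10.31% → the stock plots above the SML → undervalued.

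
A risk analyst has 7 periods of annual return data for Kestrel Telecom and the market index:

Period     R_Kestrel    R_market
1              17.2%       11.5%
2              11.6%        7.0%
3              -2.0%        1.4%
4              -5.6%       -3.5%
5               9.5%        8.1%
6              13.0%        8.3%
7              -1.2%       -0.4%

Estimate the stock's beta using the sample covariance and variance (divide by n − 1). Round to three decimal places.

1.579

Mean R_i = (17.2 + 11.6 − 2.0 − 5.6 + 9.5 + 13.0 − 1.2) / 7 = 6.0714%
Mean R_m = (11.5 + 7.0 + 1.4 − 3.5 + 8.1 + 8.3 − 0.4) / 7 = 4.6286%
Σ(R_i − R̄_i)(R_m − R̄_m) = 284.4157  ⇒  Cov = 284.4157 / 6 = 47.4026
Σ(R_m − R̄_m)² = 180.1543  ⇒  Var(R_m) = 180.1543 / 6 = 30.0257
β = Cov / Var(R_m) = 47.4026 / 30.0257 = 1.5787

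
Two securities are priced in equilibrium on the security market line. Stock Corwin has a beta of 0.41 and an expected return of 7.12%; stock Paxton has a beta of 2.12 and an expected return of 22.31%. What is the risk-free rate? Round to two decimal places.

Both satisfy E(R) = R_f + β·MRP, so the slope of the SML is
MRP = (22.31% − 7.12%) / (2.12 − 0.41) = 15.19% / 1.71 = 8.8830%
R_f = E(R_Corwin) − β_Corwin·MRP = 7.12% − 0.41 × 8.8830% = 3.4780%

3.48%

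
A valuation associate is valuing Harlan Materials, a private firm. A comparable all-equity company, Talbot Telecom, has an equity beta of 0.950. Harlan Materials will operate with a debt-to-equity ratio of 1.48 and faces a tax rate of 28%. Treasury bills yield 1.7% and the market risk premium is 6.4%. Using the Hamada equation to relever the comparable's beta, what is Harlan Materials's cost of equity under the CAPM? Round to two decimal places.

14.26%

β_L = β_U × [1 + (1 − t)(D/E)] = 0.950 × [1 + (1 − 0.28) × 1.48]
    = 0.950 × [1 + 0.72 × 1.48] = 0.950 × 2.0656 = 1.9623
E(R) = R_f + β_L × MRP = 1.7% + 1.9623 × 6.4% = 14.26%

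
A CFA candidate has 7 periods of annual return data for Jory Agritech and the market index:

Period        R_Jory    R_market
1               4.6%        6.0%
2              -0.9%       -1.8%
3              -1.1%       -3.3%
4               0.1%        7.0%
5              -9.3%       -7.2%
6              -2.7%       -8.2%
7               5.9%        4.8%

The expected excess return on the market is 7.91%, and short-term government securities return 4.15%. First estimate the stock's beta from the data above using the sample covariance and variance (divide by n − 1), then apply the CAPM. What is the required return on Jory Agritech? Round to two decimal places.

9.08%

Mean R_i = (4.6 − 0.9 − 1.1 + 0.1 − 9.3 − 2.7 + 5.9) / 7 = -0.4857%
Mean R_m = (6.0 − 1.8 − 3.3 + 7.0 − 7.2 − 8.2 + 4.8) / 7 = -0.3857%
Σ(R_i − R̄_i)(R_m − R̄_m) = 149.6586  ⇒  Cov = 149.6586 / 6 = 24.9431
Σ(R_m − R̄_m)² = 240.2086  ⇒  Var(R_m) = 240.2086 / 6 = 40.0348
β = Cov / Var(R_m) = 24.9431 / 40.0348 = 0.6230
E(R) = R_f + β × MRP = 4.15% + 0.6230 × 7.91% = 9.08%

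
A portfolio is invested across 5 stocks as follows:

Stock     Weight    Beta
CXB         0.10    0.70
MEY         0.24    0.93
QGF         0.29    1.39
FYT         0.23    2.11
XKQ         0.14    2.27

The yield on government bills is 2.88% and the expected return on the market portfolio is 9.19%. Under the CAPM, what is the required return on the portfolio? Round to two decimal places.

12.34%

β_P = Σ w_i β_i = 0.10×0.70 + 0.24×0.93 + 0.29×1.39 + 0.23×2.11 + 0.14×2.27 = 1.4994
MRP = 9.19% − 2.88% = 6.31%
E(R_P) = R_f + β_P × MRP = 2.88% + 1.4994 × 6.31% = 12.34%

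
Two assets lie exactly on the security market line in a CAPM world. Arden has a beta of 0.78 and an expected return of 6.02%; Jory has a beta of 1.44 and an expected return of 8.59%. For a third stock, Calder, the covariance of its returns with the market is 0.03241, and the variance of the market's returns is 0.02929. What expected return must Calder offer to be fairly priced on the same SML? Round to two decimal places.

7.29%

MRP = (8.59% − 6.02%) / (1.44 − 0.78) = 3.8939%
R_f = 6.02% − 0.78 × 3.8939% = 2.9828%
β_Calder = Cov / Var(R_m) = 0.03241 / 0.02929 = 1.1065
E(R_Calder) = R_f + β × MRP = 2.9828% + 1.1065 × 3.8939% = 7.29%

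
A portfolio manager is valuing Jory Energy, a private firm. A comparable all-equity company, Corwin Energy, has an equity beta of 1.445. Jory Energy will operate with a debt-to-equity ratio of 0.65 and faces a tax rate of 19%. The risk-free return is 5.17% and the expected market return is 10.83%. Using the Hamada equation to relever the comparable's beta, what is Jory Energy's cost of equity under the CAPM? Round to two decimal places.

β_L = β_U × [1 + (1 − t)(D/E)] = 1.445 × [1 + (1 − 0.19) × 0.65]
    = 1.445 × [1 + 0.81 × 0.65] = 1.445 × 1.5265 = 2.2058
MRP = 10.83% − 5.17% = 5.66%
E(R) = R_f + β_L × MRP = 5.17% + 2.2058 × 5.66% = 17.65%

17.65%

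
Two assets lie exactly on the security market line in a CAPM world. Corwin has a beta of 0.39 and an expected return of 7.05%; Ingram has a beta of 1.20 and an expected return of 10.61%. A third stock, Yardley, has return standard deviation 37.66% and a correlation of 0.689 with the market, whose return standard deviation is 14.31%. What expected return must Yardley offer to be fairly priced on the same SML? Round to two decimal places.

13.31%

MRP = (10.61% − 7.05%) / (1.20 − 0.39) = 4.3951%
R_f = 7.05% − 0.39 × 4.3951% = 5.3359%
β_Yardley = ρ·σ_i/σ_m = 0.689 × 37.66 / 14.31 = 1.8133
E(R_Yardley) = R_f + β × MRP = 5.3359% + 1.8133 × 4.3951% = 13.31%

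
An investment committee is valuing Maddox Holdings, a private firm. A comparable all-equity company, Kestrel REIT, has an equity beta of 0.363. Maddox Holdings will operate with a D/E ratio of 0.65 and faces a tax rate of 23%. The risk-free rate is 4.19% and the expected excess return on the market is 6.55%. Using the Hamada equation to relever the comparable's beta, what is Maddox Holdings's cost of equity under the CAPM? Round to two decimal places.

7.76%

β_L = β_U × [1 + (1 − t)(D/E)] = 0.363 × [1 + (1 − 0.23) × 0.65]
    = 0.363 × [1 + 0.77 × 0.65] = 0.363 × 1.5005 = 0.5447
E(R) = R_f + β_L × MRP = 4.19% + 0.5447 × 6.55% = 7.76%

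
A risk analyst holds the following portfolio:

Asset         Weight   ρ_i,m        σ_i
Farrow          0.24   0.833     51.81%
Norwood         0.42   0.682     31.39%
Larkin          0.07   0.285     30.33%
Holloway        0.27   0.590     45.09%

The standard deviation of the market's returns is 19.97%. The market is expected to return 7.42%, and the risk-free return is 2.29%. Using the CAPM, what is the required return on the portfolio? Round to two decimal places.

9.26%

β_Farrow = 0.833 × 51.81% / 19.97% = 2.1611
β_Norwood = 0.682 × 31.39% / 19.97% = 1.0720
β_Larkin = 0.285 × 30.33% / 19.97% = 0.4329
β_Holloway = 0.590 × 45.09% / 19.97% = 1.3322
β_P = Σ w_i β_i = 0.24×2.1611 + 0.42×1.0720 + 0.07×0.4329 + 0.27×1.3322 = 1.3589
MRP = 7.42% − 2.29% = 5.13%
E(R_P) = R_f + β_P × MRP = 2.29% + 1.3589 × 5.13% = 9.26%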